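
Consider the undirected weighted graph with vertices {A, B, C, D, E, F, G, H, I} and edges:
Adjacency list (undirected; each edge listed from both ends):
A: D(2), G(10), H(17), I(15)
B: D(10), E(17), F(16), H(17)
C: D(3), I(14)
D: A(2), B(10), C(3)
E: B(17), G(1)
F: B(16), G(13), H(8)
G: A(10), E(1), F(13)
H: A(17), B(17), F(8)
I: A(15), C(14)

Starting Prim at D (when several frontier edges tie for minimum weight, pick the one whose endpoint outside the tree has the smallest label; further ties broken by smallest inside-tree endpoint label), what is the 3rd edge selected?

Prim, starting at D.
Step 1: frontier [A-D 2, C-D 3, B-D 10] → take A-D (2); add A.
Step 2: frontier [A-G 10, A-I 15, A-H 17, C-D 3, B-D 10] → take C-D (3); add C.
Step 3: frontier [A-G 10, A-I 15, A-H 17, C-I 14, B-D 10] → take B-D (10); add B.
Step 4: frontier [A-G 10, A-I 15, A-H 17, B-F 16, B-E 17, B-H 17, C-I 14] → take A-G (10); add G.
Step 5: frontier [A-I 15, A-H 17, B-F 16, B-E 17, B-H 17, C-I 14, E-G 1, F-G 13] → take E-G (1); add E.
Step 6: frontier [A-I 15, A-H 17, B-F 16, B-H 17, C-I 14, F-G 13] → take F-G (13); add F.
Step 7: frontier [A-I 15, A-H 17, B-H 17, C-I 14, F-H 8] → take F-H (8); add H.
Step 8: frontier [A-I 15, C-I 14] → take C-I (14); add I.
The 3rd edge added is B-D.

B-D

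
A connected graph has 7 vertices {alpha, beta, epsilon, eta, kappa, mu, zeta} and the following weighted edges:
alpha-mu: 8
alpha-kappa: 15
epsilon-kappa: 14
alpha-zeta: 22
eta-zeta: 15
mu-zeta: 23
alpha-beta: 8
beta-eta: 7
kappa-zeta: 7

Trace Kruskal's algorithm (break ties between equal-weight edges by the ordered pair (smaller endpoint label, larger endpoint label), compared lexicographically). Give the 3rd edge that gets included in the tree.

Sort edges by weight, then run Kruskal:
beta-eta (7): add. Components now {kappa} {beta,eta} {epsilon} {zeta} {mu} {alpha}
kappa-zeta (7): add. Components now {kappa,zeta} {beta,eta} {epsilon} {mu} {alpha}
alpha-beta (8): add. Components now {kappa,zeta} {alpha,beta,eta} {epsilon} {mu}
alpha-mu (8): add. Components now {kappa,zeta} {alpha,beta,eta,mu} {epsilon}
epsilon-kappa (14): add. Components now {epsilon,kappa,zeta} {alpha,beta,eta,mu}
alpha-kappa (15): add. Components now {alpha,beta,epsilon,eta,kappa,mu,zeta}
The 3rd edge added is alpha-beta.

alpha-beta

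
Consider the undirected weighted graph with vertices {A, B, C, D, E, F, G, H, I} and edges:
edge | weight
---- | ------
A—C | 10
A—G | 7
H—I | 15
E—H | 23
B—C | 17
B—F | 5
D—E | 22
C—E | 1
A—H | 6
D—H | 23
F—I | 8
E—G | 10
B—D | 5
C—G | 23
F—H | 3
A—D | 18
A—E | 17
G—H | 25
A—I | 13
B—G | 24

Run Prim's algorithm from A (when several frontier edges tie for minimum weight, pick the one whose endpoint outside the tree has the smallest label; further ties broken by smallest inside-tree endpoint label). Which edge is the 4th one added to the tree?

Prim, starting at A.
Step 1: cheapest edge leaving the tree is A—H (6); add H.
Step 2: cheapest edge leaving the tree is F—H (3); add F.
Step 3: cheapest edge leaving the tree is B—F (5); add B.
Step 4: cheapest edge leaving the tree is B—D (5); add D.
Step 5: cheapest edge leaving the tree is A—G (7); add G.
Step 6: cheapest edge leaving the tree is F—I (8); add I.
Step 7: cheapest edge leaving the tree is A—C (10); add C.
Step 8: cheapest edge leaving the tree is C—E (1); add E.
The 4th edge added is B—D.

B-D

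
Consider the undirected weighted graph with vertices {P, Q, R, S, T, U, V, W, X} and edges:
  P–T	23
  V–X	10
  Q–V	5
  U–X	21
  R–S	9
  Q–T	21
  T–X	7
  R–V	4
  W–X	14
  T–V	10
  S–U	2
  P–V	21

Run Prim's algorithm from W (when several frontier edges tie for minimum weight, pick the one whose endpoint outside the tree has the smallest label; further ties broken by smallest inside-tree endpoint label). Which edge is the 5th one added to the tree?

Prim, starting at W.
Step 1: cheapest edge leaving the tree is W–X (14); add X.
Step 2: cheapest edge leaving the tree is T–X (7); add T.
Step 3: cheapest edge leaving the tree is T–V (10); add V.
Step 4: cheapest edge leaving the tree is R–V (4); add R.
Step 5: cheapest edge leaving the tree is Q–V (5); add Q.
Step 6: cheapest edge leaving the tree is R–S (9); add S.
Step 7: cheapest edge leaving the tree is S–U (2); add U.
Step 8: cheapest edge leaving the tree is P–V (21); add P.
The 5th edge added is Q–V.

Q-V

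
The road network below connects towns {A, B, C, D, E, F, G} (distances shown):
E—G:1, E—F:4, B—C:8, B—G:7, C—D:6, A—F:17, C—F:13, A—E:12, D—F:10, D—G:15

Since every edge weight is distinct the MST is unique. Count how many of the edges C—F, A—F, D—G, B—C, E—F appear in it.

2

Kruskal's algorithm — process edges by increasing weight (ties by edge label):
E—G (1): add. Components now {A} {B} {C} {D} {E,G} {F}
E—F (4): add. Components now {A} {B} {C} {D} {E,F,G}
C—D (6): add. Components now {A} {B} {C,D} {E,F,G}
B—G (7): add. Components now {A} {B,E,F,G} {C,D}
B—C (8): add. Components now {A} {B,C,D,E,F,G}
D—F (10): skip — D and F already connected.
A—E (12): add. Components now {A,B,C,D,E,F,G}
MST edge set: {E—G, E—F, C—D, B—G, B—C, A—E}.
Of the listed edges, {B—C, E—F} are in the MST → 2.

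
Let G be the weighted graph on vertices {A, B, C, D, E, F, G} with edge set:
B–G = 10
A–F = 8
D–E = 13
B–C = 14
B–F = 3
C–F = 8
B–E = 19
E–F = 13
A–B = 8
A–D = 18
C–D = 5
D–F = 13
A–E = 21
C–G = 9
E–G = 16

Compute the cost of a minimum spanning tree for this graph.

Prim, starting at D.
Step 1: cheapest edge leaving the tree is C–D (5); add C.
Step 2: cheapest edge leaving the tree is C–F (8); add F.
Step 3: cheapest edge leaving the tree is B–F (3); add B.
Step 4: cheapest edge leaving the tree is A–B (8); add A.
Step 5: cheapest edge leaving the tree is C–G (9); add G.
Step 6: cheapest edge leaving the tree is D–E (13); add E.
MST edges: C–D, C–F, B–F, A–B, C–G, D–E; total weight 5+8+3+8+9+13 = 46.

46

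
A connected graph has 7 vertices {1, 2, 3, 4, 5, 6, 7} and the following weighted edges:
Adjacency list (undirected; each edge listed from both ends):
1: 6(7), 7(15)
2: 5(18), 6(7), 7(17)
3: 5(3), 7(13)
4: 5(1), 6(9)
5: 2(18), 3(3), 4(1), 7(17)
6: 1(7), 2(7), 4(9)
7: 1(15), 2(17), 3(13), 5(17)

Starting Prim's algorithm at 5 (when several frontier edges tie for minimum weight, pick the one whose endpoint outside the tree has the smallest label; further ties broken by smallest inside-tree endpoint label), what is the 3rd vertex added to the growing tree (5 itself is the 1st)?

Prim, starting at 5.
Step 1: cheapest edge leaving the tree is 4–5 (1); add 4.
Step 2: cheapest edge leaving the tree is 3–5 (3); add 3.
Step 3: cheapest edge leaving the tree is 4–6 (9); add 6.
Step 4: cheapest edge leaving the tree is 1–6 (7); add 1.
Step 5: cheapest edge leaving the tree is 2–6 (7); add 2.
Step 6: cheapest edge leaving the tree is 3–7 (13); add 7.
Vertex order: 5, 4, 3, 6, 1, 2, 7. The 3rd vertex is 3.

3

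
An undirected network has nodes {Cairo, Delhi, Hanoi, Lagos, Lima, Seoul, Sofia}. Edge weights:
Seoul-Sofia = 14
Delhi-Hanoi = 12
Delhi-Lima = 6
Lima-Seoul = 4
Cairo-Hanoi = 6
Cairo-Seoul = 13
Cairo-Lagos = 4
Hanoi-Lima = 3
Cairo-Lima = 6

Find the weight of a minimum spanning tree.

37

Prim's algorithm from Seoul:
Step 1: frontier [Lima-Seoul 4, Cairo-Seoul 13, Seoul-Sofia 14] → take Lima-Seoul (4); add Lima.
Step 2: frontier [Hanoi-Lima 3, Cairo-Lima 6, Delhi-Lima 6, Cairo-Seoul 13, Seoul-Sofia 14] → take Hanoi-Lima (3); add Hanoi.
Step 3: frontier [Cairo-Hanoi 6, Delhi-Hanoi 12, Cairo-Lima 6, Delhi-Lima 6, Cairo-Seoul 13, Seoul-Sofia 14] → take Cairo-Hanoi (6); add Cairo.
Step 4: frontier [Cairo-Lagos 4, Delhi-Hanoi 12, Delhi-Lima 6, Seoul-Sofia 14] → take Cairo-Lagos (4); add Lagos.
Step 5: frontier [Delhi-Hanoi 12, Delhi-Lima 6, Seoul-Sofia 14] → take Delhi-Lima (6); add Delhi.
Step 6: frontier [Seoul-Sofia 14] → take Seoul-Sofia (14); add Sofia.
MST edges: Lima-Seoul, Hanoi-Lima, Cairo-Hanoi, Cairo-Lagos, Delhi-Lima, Seoul-Sofia; total weight 4+3+6+4+6+14 = 37.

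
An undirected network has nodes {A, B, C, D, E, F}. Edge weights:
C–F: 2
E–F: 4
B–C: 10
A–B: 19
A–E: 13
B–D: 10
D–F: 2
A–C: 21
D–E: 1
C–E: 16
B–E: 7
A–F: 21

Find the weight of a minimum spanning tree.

Kruskal: consider edges lightest-first.
D–E (1): add — endpoints in different components.
C–F (2): add — endpoints in different components.
D–F (2): add — endpoints in different components.
E–F (4): skip — E and F already connected.
B–E (7): add — endpoints in different components.
B–C (10): skip — B and C already connected.
B–D (10): skip — B and D already connected.
A–E (13): add — endpoints in different components.
MST edges: D–E, C–F, D–F, B–E, A–E; total weight 1+2+2+7+13 = 25.

25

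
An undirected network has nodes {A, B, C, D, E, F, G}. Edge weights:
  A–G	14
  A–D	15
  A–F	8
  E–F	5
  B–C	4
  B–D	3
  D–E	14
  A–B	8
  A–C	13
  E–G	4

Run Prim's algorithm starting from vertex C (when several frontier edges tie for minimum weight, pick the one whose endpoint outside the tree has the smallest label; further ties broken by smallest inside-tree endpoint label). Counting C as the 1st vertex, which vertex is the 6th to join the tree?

Grow the tree from C using Prim:
Step 1: frontier [B–C 4, A–C 13] → take B–C (4); add B.
Step 2: frontier [B–D 3, A–B 8, A–C 13] → take B–D (3); add D.
Step 3: frontier [A–B 8, A–C 13, D–E 14, A–D 15] → take A–B (8); add A.
Step 4: frontier [A–F 8, A–G 14, D–E 14] → take A–F (8); add F.
Step 5: frontier [A–G 14, D–E 14, E–F 5] → take E–F (5); add E.
Step 6: frontier [A–G 14, E–G 4] → take E–G (4); add G.
Vertex order: C, B, D, A, F, E, G. The 6th vertex is E.

E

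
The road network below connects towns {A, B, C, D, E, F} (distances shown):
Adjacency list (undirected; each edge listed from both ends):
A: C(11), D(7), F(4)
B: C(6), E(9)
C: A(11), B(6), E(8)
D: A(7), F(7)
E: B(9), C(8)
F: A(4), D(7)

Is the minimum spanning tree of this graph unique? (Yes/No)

No

Kruskal: consider edges lightest-first.
A–F (4): add. Components now {A,F} {B} {C} {D} {E}
B–C (6): add. Components now {A,F} {B,C} {D} {E}
A–D (7): add. Components now {A,D,F} {B,C} {E}
D–F (7): skip — D and F already connected.
C–E (8): add. Components now {A,D,F} {B,C,E}
B–E (9): skip — B and E already connected.
A–C (11): add. Components now {A,B,C,D,E,F}
Non-tree edge D–F has weight 7, equal to the heaviest edge on its tree cycle — swapping gives another MST of the same weight. Not unique.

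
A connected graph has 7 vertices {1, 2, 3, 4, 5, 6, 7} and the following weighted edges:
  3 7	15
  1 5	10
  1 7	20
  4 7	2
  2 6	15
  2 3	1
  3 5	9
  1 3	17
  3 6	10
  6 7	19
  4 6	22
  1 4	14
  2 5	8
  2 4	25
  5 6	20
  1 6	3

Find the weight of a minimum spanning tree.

Kruskal's algorithm — process edges by increasing weight (ties by edge label):
2 3 (1): add — endpoints in different components.
4 7 (2): add — endpoints in different components.
1 6 (3): add — endpoints in different components.
2 5 (8): add — endpoints in different components.
3 5 (9): skip — 3 and 5 already connected.
1 5 (10): add — endpoints in different components.
3 6 (10): skip — 3 and 6 already connected.
1 4 (14): add — endpoints in different components.
MST edges: 2 3, 4 7, 1 6, 2 5, 1 5, 1 4; total weight 1+2+3+8+10+14 = 38.

38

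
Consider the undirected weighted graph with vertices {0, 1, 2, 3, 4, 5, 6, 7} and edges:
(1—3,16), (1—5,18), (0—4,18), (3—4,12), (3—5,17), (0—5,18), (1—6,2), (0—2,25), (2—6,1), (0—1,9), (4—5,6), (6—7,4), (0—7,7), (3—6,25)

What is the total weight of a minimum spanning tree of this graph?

48

Prim, starting at 3.
Step 1: frontier [3—4 12, 1—3 16, 3—5 17, 3—6 25] → take 3—4 (12); add 4.
Step 2: frontier [1—3 16, 3—5 17, 3—6 25, 4—5 6, 0—4 18] → take 4—5 (6); add 5.
Step 3: frontier [1—3 16, 3—6 25, 0—4 18, 0—5 18, 1—5 18] → take 1—3 (16); add 1.
Step 4: frontier [1—6 2, 0—1 9, 3—6 25, 0—4 18, 0—5 18] → take 1—6 (2); add 6.
Step 5: frontier [0—1 9, 0—4 18, 0—5 18, 2—6 1, 6—7 4] → take 2—6 (1); add 2.
Step 6: frontier [0—1 9, 0—2 25, 0—4 18, 0—5 18, 6—7 4] → take 6—7 (4); add 7.
Step 7: frontier [0—1 9, 0—2 25, 0—4 18, 0—5 18, 0—7 7] → take 0—7 (7); add 0.
MST edges: 3—4, 4—5, 1—3, 1—6, 2—6, 6—7, 0—7; total weight 12+6+16+2+1+4+7 = 48.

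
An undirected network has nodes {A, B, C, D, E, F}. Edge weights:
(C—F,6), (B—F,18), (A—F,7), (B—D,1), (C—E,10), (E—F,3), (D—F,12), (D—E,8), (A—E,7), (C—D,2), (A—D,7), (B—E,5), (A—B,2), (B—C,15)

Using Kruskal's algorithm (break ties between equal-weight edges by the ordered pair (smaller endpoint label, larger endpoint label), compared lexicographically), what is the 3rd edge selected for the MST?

Kruskal's algorithm — process edges by increasing weight (ties by edge label):
B—D (1): add — endpoints in different components.
A—B (2): add — endpoints in different components.
C—D (2): add — endpoints in different components.
E—F (3): add — endpoints in different components.
B—E (5): add — endpoints in different components.
The 3rd edge added is C—D.

C-D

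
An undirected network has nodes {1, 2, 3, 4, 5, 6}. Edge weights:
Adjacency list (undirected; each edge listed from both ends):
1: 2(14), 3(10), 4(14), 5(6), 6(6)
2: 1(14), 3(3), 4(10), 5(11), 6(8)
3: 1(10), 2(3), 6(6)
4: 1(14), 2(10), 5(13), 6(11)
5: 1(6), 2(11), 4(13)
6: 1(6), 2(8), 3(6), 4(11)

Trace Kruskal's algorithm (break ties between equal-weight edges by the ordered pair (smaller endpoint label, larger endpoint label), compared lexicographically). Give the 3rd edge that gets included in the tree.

Kruskal's algorithm — process edges by increasing weight (ties by edge label):
2 3 (3): add — endpoints in different components.
1 5 (6): add — endpoints in different components.
1 6 (6): add — endpoints in different components.
3 6 (6): add — endpoints in different components.
2 6 (8): skip — 2 and 6 already connected.
1 3 (10): skip — 1 and 3 already connected.
2 4 (10): add — endpoints in different components.
The 3rd edge added is 1 6.

1-6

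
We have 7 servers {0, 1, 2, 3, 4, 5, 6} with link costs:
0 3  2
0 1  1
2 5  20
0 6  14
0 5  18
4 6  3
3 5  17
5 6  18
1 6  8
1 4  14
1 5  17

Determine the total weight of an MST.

51

Prim, starting at 3.
Step 1: cheapest edge leaving the tree is 0 3 (2); add 0.
Step 2: cheapest edge leaving the tree is 0 1 (1); add 1.
Step 3: cheapest edge leaving the tree is 1 6 (8); add 6.
Step 4: cheapest edge leaving the tree is 4 6 (3); add 4.
Step 5: cheapest edge leaving the tree is 1 5 (17); add 5.
Step 6: cheapest edge leaving the tree is 2 5 (20); add 2.
MST edges: 0 3, 0 1, 1 6, 4 6, 1 5, 2 5; total weight 2+1+8+3+17+20 = 51.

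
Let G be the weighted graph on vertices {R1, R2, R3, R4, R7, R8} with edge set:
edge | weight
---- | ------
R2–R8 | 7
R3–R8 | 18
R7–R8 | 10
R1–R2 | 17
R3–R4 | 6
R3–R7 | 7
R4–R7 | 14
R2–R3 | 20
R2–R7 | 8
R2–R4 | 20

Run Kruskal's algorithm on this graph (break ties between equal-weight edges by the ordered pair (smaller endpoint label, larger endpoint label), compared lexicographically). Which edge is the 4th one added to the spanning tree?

Kruskal: consider edges lightest-first.
R3–R4 (6): add. Components now {R8} {R1} {R3,R4} {R7} {R2}
R2–R8 (7): add. Components now {R2,R8} {R1} {R3,R4} {R7}
R3–R7 (7): add. Components now {R2,R8} {R1} {R3,R4,R7}
R2–R7 (8): add. Components now {R2,R3,R4,R7,R8} {R1}
R7–R8 (10): skip — R8 and R7 already connected.
R4–R7 (14): skip — R7 and R4 already connected.
R1–R2 (17): add. Components now {R1,R2,R3,R4,R7,R8}
The 4th edge added is R2–R7.

R2-R7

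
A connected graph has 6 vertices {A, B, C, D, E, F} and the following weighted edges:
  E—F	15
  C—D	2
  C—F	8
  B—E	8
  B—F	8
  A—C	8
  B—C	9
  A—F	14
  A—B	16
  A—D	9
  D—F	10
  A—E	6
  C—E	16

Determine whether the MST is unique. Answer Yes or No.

No

Kruskal: consider edges lightest-first.
C—D (2): add. Components now {A} {B} {C,D} {E} {F}
A—E (6): add. Components now {A,E} {B} {C,D} {F}
A—C (8): add. Components now {A,C,D,E} {B} {F}
B—E (8): add. Components now {A,B,C,D,E} {F}
B—F (8): add. Components now {A,B,C,D,E,F}
Non-tree edge C—F has weight 8, equal to the heaviest edge on its tree cycle — swapping gives another MST of the same weight. Not unique.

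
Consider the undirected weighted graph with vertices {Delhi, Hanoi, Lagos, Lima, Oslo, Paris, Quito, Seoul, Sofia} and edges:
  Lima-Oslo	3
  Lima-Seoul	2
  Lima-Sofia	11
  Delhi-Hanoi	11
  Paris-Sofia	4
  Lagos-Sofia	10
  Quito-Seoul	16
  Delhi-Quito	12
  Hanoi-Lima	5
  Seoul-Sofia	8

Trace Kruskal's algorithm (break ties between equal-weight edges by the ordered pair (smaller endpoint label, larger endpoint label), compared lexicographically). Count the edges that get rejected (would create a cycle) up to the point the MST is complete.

Kruskal: consider edges lightest-first.
Lima-Seoul (2): add — endpoints in different components.
Lima-Oslo (3): add — endpoints in different components.
Paris-Sofia (4): add — endpoints in different components.
Hanoi-Lima (5): add — endpoints in different components.
Seoul-Sofia (8): add — endpoints in different components.
Lagos-Sofia (10): add — endpoints in different components.
Delhi-Hanoi (11): add — endpoints in different components.
Lima-Sofia (11): skip — Lima and Sofia already connected.
Delhi-Quito (12): add — endpoints in different components.
Edges rejected before the tree was complete: 1.

1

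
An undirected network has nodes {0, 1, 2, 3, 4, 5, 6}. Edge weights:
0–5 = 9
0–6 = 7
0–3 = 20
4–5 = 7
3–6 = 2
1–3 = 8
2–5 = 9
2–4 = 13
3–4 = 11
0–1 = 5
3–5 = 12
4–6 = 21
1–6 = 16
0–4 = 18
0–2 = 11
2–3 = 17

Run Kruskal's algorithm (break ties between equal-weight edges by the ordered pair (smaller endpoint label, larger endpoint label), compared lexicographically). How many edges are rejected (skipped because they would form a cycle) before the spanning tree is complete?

1

Kruskal's algorithm — process edges by increasing weight (ties by edge label):
3–6 (2): add. Components now {0} {1} {2} {3,6} {4} {5}
0–1 (5): add. Components now {0,1} {2} {3,6} {4} {5}
0–6 (7): add. Components now {0,1,3,6} {2} {4} {5}
4–5 (7): add. Components now {0,1,3,6} {2} {4,5}
1–3 (8): skip — 1 and 3 already connected.
0–5 (9): add. Components now {0,1,3,4,5,6} {2}
2–5 (9): add. Components now {0,1,2,3,4,5,6}
Edges rejected before the tree was complete: 1.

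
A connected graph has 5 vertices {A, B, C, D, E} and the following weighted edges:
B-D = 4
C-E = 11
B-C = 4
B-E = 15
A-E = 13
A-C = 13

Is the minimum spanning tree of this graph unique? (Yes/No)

Kruskal: consider edges lightest-first.
B-C (4): add. Components now {A} {B,C} {D} {E}
B-D (4): add. Components now {A} {B,C,D} {E}
C-E (11): add. Components now {A} {B,C,D,E}
A-C (13): add. Components now {A,B,C,D,E}
Non-tree edge A-E has weight 13, equal to the heaviest edge on its tree cycle — swapping gives another MST of the same weight. Not unique.

No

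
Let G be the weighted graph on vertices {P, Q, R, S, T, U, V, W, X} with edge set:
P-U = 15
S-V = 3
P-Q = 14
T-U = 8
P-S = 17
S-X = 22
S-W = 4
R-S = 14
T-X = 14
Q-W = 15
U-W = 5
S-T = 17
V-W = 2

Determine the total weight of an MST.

Grow the tree from V using Prim:
Step 1: frontier [V-W 2, S-V 3] → take V-W (2); add W.
Step 2: frontier [S-V 3, S-W 4, U-W 5, Q-W 15] → take S-V (3); add S.
Step 3: frontier [R-S 14, P-S 17, S-T 17, S-X 22, U-W 5, Q-W 15] → take U-W (5); add U.
Step 4: frontier [R-S 14, P-S 17, S-T 17, S-X 22, T-U 8, P-U 15, Q-W 15] → take T-U (8); add T.
Step 5: frontier [R-S 14, P-S 17, S-X 22, T-X 14, P-U 15, Q-W 15] → take R-S (14); add R.
Step 6: frontier [P-S 17, S-X 22, T-X 14, P-U 15, Q-W 15] → take T-X (14); add X.
Step 7: frontier [P-S 17, P-U 15, Q-W 15] → take P-U (15); add P.
Step 8: frontier [P-Q 14, Q-W 15] → take P-Q (14); add Q.
MST edges: V-W, S-V, U-W, T-U, R-S, T-X, P-U, P-Q; total weight 2+3+5+8+14+14+15+14 = 75.

75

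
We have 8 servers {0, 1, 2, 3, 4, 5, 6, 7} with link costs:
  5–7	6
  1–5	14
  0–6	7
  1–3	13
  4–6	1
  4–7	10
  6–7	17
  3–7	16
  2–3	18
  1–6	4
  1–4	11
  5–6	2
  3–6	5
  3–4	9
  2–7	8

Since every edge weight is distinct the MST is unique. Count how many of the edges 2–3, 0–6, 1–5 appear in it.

Sort edges by weight, then run Kruskal:
4–6 (1): add — endpoints in different components.
5–6 (2): add — endpoints in different components.
1–6 (4): add — endpoints in different components.
3–6 (5): add — endpoints in different components.
5–7 (6): add — endpoints in different components.
0–6 (7): add — endpoints in different components.
2–7 (8): add — endpoints in different components.
MST edge set: {4–6, 5–6, 1–6, 3–6, 5–7, 0–6, 2–7}.
Of the listed edges, {0–6} are in the MST → 1.

1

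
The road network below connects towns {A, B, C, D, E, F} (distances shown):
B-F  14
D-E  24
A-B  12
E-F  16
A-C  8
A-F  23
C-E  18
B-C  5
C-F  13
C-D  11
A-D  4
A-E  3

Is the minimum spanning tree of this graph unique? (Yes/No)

Yes

Kruskal: consider edges lightest-first.
A-E (3): add. Components now {A,E} {B} {C} {D} {F}
A-D (4): add. Components now {A,D,E} {B} {C} {F}
B-C (5): add. Components now {A,D,E} {B,C} {F}
A-C (8): add. Components now {A,B,C,D,E} {F}
C-D (11): skip — C and D already connected.
A-B (12): skip — A and B already connected.
C-F (13): add. Components now {A,B,C,D,E,F}
Every non-tree edge has weight strictly greater than the heaviest edge on the tree path between its endpoints, so the MST is unique.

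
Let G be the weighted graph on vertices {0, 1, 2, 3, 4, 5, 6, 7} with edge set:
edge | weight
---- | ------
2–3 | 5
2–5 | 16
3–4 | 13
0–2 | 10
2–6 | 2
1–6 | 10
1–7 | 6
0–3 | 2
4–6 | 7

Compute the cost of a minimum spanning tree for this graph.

Prim's algorithm from 2:
Step 1: cheapest edge leaving the tree is 2–6 (2); add 6.
Step 2: cheapest edge leaving the tree is 2–3 (5); add 3.
Step 3: cheapest edge leaving the tree is 0–3 (2); add 0.
Step 4: cheapest edge leaving the tree is 4–6 (7); add 4.
Step 5: cheapest edge leaving the tree is 1–6 (10); add 1.
Step 6: cheapest edge leaving the tree is 1–7 (6); add 7.
Step 7: cheapest edge leaving the tree is 2–5 (16); add 5.
MST edges: 2–6, 2–3, 0–3, 4–6, 1–6, 1–7, 2–5; total weight 2+5+2+7+10+6+16 = 48.

48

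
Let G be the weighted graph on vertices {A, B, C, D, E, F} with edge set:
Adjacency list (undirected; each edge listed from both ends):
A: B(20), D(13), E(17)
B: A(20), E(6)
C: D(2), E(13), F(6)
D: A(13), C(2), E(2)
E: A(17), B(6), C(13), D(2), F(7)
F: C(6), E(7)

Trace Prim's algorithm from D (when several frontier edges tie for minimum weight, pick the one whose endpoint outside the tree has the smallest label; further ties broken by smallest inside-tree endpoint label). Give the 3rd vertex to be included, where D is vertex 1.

Prim, starting at D.
Step 1: cheapest edge leaving the tree is C—D (2); add C.
Step 2: cheapest edge leaving the tree is D—E (2); add E.
Step 3: cheapest edge leaving the tree is B—E (6); add B.
Step 4: cheapest edge leaving the tree is C—F (6); add F.
Step 5: cheapest edge leaving the tree is A—D (13); add A.
Vertex order: D, C, E, B, F, A. The 3rd vertex is E.

E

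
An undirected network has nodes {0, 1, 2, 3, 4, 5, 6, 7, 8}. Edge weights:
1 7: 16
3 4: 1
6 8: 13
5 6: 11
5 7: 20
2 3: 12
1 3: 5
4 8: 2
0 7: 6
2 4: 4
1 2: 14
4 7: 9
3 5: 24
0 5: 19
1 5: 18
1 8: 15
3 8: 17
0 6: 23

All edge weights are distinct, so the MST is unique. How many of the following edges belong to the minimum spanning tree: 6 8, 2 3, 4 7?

Sort edges by weight, then run Kruskal:
3 4 (1): add — endpoints in different components.
4 8 (2): add — endpoints in different components.
2 4 (4): add — endpoints in different components.
1 3 (5): add — endpoints in different components.
0 7 (6): add — endpoints in different components.
4 7 (9): add — endpoints in different components.
5 6 (11): add — endpoints in different components.
2 3 (12): skip — 2 and 3 already connected.
6 8 (13): add — endpoints in different components.
MST edge set: {3 4, 4 8, 2 4, 1 3, 0 7, 4 7, 5 6, 6 8}.
Of the listed edges, {6 8, 4 7} are in the MST → 2.

2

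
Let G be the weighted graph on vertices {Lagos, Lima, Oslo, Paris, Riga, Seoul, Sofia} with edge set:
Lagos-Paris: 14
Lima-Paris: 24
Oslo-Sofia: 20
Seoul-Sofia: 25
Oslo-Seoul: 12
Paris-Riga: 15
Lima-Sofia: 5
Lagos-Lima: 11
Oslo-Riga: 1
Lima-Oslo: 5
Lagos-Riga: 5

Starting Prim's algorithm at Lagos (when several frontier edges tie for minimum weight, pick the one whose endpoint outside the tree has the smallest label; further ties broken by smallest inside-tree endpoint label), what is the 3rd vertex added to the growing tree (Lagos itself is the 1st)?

Oslo

Prim's algorithm from Lagos:
Step 1: frontier [Lagos-Riga 5, Lagos-Lima 11, Lagos-Paris 14] → take Lagos-Riga (5); add Riga.
Step 2: frontier [Lagos-Lima 11, Lagos-Paris 14, Oslo-Riga 1, Paris-Riga 15] → take Oslo-Riga (1); add Oslo.
Step 3: frontier [Lagos-Lima 11, Lagos-Paris 14, Lima-Oslo 5, Oslo-Seoul 12, Oslo-Sofia 20, Paris-Riga 15] → take Lima-Oslo (5); add Lima.
Step 4: frontier [Lagos-Paris 14, Lima-Sofia 5, Lima-Paris 24, Oslo-Seoul 12, Oslo-Sofia 20, Paris-Riga 15] → take Lima-Sofia (5); add Sofia.
Step 5: frontier [Lagos-Paris 14, Lima-Paris 24, Oslo-Seoul 12, Paris-Riga 15, Seoul-Sofia 25] → take Oslo-Seoul (12); add Seoul.
Step 6: frontier [Lagos-Paris 14, Lima-Paris 24, Paris-Riga 15] → take Lagos-Paris (14); add Paris.
Vertex order: Lagos, Riga, Oslo, Lima, Sofia, Seoul, Paris. The 3rd vertex is Oslo.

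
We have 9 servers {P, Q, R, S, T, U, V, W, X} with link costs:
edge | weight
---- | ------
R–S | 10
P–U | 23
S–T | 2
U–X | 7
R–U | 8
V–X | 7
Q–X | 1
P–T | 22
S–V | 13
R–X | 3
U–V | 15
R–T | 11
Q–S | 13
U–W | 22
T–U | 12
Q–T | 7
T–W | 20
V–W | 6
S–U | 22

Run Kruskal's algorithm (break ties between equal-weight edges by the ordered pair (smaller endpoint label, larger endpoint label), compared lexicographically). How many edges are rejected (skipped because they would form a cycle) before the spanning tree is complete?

8

Kruskal's algorithm — process edges by increasing weight (ties by edge label):
Q–X (1): add — endpoints in different components.
S–T (2): add — endpoints in different components.
R–X (3): add — endpoints in different components.
V–W (6): add — endpoints in different components.
Q–T (7): add — endpoints in different components.
U–X (7): add — endpoints in different components.
V–X (7): add — endpoints in different components.
R–U (8): skip — U and R already connected.
R–S (10): skip — S and R already connected.
R–T (11): skip — R and T already connected.
T–U (12): skip — U and T already connected.
Q–S (13): skip — S and Q already connected.
S–V (13): skip — V and S already connected.
U–V (15): skip — V and U already connected.
T–W (20): skip — W and T already connected.
P–T (22): add — endpoints in different components.
Edges rejected before the tree was complete: 8.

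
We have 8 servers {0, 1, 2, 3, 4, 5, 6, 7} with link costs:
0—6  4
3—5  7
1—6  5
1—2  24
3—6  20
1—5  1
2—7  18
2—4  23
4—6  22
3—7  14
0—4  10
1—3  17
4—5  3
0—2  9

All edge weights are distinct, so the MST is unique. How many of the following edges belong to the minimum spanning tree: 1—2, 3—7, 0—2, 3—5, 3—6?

Kruskal's algorithm — process edges by increasing weight (ties by edge label):
1—5 (1): add — endpoints in different components.
4—5 (3): add — endpoints in different components.
0—6 (4): add — endpoints in different components.
1—6 (5): add — endpoints in different components.
3—5 (7): add — endpoints in different components.
0—2 (9): add — endpoints in different components.
0—4 (10): skip — 0 and 4 already connected.
3—7 (14): add — endpoints in different components.
MST edge set: {1—5, 4—5, 0—6, 1—6, 3—5, 0—2, 3—7}.
Of the listed edges, {3—7, 0—2, 3—5} are in the MST → 3.

3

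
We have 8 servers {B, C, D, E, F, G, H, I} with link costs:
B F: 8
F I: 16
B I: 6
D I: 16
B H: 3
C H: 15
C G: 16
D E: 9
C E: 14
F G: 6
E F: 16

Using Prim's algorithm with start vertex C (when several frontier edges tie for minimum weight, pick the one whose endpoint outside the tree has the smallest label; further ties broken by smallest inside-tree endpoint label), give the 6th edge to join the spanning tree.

Prim's algorithm from C:
Step 1: frontier [C E 14, C H 15, C G 16] → take C E (14); add E.
Step 2: frontier [C H 15, C G 16, D E 9, E F 16] → take D E (9); add D.
Step 3: frontier [C H 15, C G 16, D I 16, E F 16] → take C H (15); add H.
Step 4: frontier [C G 16, D I 16, E F 16, B H 3] → take B H (3); add B.
Step 5: frontier [B I 6, B F 8, C G 16, D I 16, E F 16] → take B I (6); add I.
Step 6: frontier [B F 8, C G 16, E F 16, F I 16] → take B F (8); add F.
Step 7: frontier [C G 16, F G 6] → take F G (6); add G.
The 6th edge added is B F.

B-F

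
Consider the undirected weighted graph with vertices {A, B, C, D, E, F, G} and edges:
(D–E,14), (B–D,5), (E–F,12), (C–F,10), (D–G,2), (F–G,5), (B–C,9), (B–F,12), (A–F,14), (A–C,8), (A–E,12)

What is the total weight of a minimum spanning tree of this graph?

41

Kruskal: consider edges lightest-first.
D–G (2): add. Components now {A} {B} {C} {D,G} {E} {F}
B–D (5): add. Components now {A} {B,D,G} {C} {E} {F}
F–G (5): add. Components now {A} {B,D,F,G} {C} {E}
A–C (8): add. Components now {A,C} {B,D,F,G} {E}
B–C (9): add. Components now {A,B,C,D,F,G} {E}
C–F (10): skip — C and F already connected.
A–E (12): add. Components now {A,B,C,D,E,F,G}
MST edges: D–G, B–D, F–G, A–C, B–C, A–E; total weight 2+5+5+8+9+12 = 41.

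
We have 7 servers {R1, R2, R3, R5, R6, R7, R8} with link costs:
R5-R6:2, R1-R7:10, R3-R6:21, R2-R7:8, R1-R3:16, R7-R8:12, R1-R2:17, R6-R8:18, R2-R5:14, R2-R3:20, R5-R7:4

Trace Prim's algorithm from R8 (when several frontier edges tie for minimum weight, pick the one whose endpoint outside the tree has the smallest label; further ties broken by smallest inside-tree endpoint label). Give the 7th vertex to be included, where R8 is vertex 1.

Prim, starting at R8.
Step 1: cheapest edge leaving the tree is R7-R8 (12); add R7.
Step 2: cheapest edge leaving the tree is R5-R7 (4); add R5.
Step 3: cheapest edge leaving the tree is R5-R6 (2); add R6.
Step 4: cheapest edge leaving the tree is R2-R7 (8); add R2.
Step 5: cheapest edge leaving the tree is R1-R7 (10); add R1.
Step 6: cheapest edge leaving the tree is R1-R3 (16); add R3.
Vertex order: R8, R7, R5, R6, R2, R1, R3. The 7th vertex is R3.

R3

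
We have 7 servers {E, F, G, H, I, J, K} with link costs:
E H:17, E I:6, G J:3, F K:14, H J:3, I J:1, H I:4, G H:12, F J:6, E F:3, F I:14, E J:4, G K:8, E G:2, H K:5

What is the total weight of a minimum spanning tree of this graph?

Kruskal's algorithm — process edges by increasing weight (ties by edge label):
I J (1): add. Components now {E} {F} {G} {H} {I,J} {K}
E G (2): add. Components now {E,G} {F} {H} {I,J} {K}
E F (3): add. Components now {E,F,G} {H} {I,J} {K}
G J (3): add. Components now {E,F,G,I,J} {H} {K}
H J (3): add. Components now {E,F,G,H,I,J} {K}
E J (4): skip — E and J already connected.
H I (4): skip — H and I already connected.
H K (5): add. Components now {E,F,G,H,I,J,K}
MST edges: I J, E G, E F, G J, H J, H K; total weight 1+2+3+3+3+5 = 17.

17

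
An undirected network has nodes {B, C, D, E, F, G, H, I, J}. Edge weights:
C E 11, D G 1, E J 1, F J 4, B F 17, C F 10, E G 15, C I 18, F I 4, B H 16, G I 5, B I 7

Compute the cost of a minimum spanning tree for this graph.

48

Grow the tree from E using Prim:
Step 1: frontier [E J 1, C E 11, E G 15] → take E J (1); add J.
Step 2: frontier [C E 11, E G 15, F J 4] → take F J (4); add F.
Step 3: frontier [C E 11, E G 15, F I 4, C F 10, B F 17] → take F I (4); add I.
Step 4: frontier [C E 11, E G 15, C F 10, B F 17, G I 5, B I 7, C I 18] → take G I (5); add G.
Step 5: frontier [C E 11, C F 10, B F 17, D G 1, B I 7, C I 18] → take D G (1); add D.
Step 6: frontier [C E 11, C F 10, B F 17, B I 7, C I 18] → take B I (7); add B.
Step 7: frontier [B H 16, C E 11, C F 10, C I 18] → take C F (10); add C.
Step 8: frontier [B H 16] → take B H (16); add H.
MST edges: E J, F J, F I, G I, D G, B I, C F, B H; total weight 1+4+4+5+1+7+10+16 = 48.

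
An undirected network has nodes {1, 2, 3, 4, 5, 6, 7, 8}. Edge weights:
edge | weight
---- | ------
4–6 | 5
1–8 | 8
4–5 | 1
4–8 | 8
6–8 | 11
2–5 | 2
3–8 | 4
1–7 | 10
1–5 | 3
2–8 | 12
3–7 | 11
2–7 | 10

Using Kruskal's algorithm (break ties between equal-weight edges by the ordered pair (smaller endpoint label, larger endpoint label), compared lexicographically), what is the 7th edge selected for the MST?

1-7

Kruskal's algorithm — process edges by increasing weight (ties by edge label):
4–5 (1): add — endpoints in different components.
2–5 (2): add — endpoints in different components.
1–5 (3): add — endpoints in different components.
3–8 (4): add — endpoints in different components.
4–6 (5): add — endpoints in different components.
1–8 (8): add — endpoints in different components.
4–8 (8): skip — 4 and 8 already connected.
1–7 (10): add — endpoints in different components.
The 7th edge added is 1–7.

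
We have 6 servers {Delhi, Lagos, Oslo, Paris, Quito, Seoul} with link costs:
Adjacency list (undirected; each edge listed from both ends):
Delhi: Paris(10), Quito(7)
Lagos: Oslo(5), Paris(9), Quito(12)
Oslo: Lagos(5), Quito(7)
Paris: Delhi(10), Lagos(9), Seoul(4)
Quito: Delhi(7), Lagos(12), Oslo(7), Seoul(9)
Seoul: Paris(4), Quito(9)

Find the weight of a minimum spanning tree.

Prim, starting at Oslo.
Step 1: cheapest edge leaving the tree is Lagos–Oslo (5); add Lagos.
Step 2: cheapest edge leaving the tree is Oslo–Quito (7); add Quito.
Step 3: cheapest edge leaving the tree is Delhi–Quito (7); add Delhi.
Step 4: cheapest edge leaving the tree is Lagos–Paris (9); add Paris.
Step 5: cheapest edge leaving the tree is Paris–Seoul (4); add Seoul.
MST edges: Lagos–Oslo, Oslo–Quito, Delhi–Quito, Lagos–Paris, Paris–Seoul; total weight 5+7+7+9+4 = 32.

32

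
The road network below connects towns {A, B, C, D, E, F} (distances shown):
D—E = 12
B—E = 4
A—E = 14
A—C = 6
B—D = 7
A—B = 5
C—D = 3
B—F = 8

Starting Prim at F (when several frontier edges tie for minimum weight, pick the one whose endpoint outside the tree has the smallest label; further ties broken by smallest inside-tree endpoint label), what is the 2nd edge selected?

B-E

Prim, starting at F.
Step 1: frontier [B—F 8] → take B—F (8); add B.
Step 2: frontier [B—E 4, A—B 5, B—D 7] → take B—E (4); add E.
Step 3: frontier [A—B 5, B—D 7, D—E 12, A—E 14] → take A—B (5); add A.
Step 4: frontier [A—C 6, B—D 7, D—E 12] → take A—C (6); add C.
Step 5: frontier [B—D 7, C—D 3, D—E 12] → take C—D (3); add D.
The 2nd edge added is B—E.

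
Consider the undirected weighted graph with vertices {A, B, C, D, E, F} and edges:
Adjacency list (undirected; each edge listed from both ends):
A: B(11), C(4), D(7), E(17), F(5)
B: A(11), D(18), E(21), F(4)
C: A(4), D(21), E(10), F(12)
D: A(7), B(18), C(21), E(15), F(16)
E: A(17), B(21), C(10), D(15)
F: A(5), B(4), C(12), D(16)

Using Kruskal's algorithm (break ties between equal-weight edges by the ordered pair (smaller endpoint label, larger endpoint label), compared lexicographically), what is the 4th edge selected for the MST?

Sort edges by weight, then run Kruskal:
A-C (4): add. Components now {A,C} {B} {D} {E} {F}
B-F (4): add. Components now {A,C} {B,F} {D} {E}
A-F (5): add. Components now {A,B,C,F} {D} {E}
A-D (7): add. Components now {A,B,C,D,F} {E}
C-E (10): add. Components now {A,B,C,D,E,F}
The 4th edge added is A-D.

A-D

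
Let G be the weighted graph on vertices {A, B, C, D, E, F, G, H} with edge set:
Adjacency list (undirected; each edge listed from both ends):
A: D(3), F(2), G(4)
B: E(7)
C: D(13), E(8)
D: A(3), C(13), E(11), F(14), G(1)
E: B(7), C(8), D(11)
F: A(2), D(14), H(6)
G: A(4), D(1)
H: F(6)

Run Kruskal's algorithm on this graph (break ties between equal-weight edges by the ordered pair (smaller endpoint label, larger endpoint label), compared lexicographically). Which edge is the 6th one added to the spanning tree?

C-E

Kruskal: consider edges lightest-first.
D–G (1): add — endpoints in different components.
A–F (2): add — endpoints in different components.
A–D (3): add — endpoints in different components.
A–G (4): skip — A and G already connected.
F–H (6): add — endpoints in different components.
B–E (7): add — endpoints in different components.
C–E (8): add — endpoints in different components.
D–E (11): add — endpoints in different components.
The 6th edge added is C–E.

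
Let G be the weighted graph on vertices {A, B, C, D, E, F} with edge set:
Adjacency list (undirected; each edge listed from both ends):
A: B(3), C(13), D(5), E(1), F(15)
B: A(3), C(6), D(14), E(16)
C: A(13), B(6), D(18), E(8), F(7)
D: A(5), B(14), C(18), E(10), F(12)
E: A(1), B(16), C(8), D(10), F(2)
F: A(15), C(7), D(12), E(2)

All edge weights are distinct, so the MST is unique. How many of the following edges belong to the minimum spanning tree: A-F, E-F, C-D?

Kruskal: consider edges lightest-first.
A-E (1): add — endpoints in different components.
E-F (2): add — endpoints in different components.
A-B (3): add — endpoints in different components.
A-D (5): add — endpoints in different components.
B-C (6): add — endpoints in different components.
MST edge set: {A-E, E-F, A-B, A-D, B-C}.
Of the listed edges, {E-F} are in the MST → 1.

1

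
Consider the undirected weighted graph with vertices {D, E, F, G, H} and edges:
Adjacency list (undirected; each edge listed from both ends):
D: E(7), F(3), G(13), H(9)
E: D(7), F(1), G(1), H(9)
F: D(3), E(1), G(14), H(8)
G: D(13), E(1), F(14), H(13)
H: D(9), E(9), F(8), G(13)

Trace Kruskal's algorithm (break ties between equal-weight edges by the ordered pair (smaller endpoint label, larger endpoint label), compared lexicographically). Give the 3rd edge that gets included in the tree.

D-F

Kruskal: consider edges lightest-first.
E F (1): add. Components now {D} {E,F} {G} {H}
E G (1): add. Components now {D} {E,F,G} {H}
D F (3): add. Components now {D,E,F,G} {H}
D E (7): skip — D and E already connected.
F H (8): add. Components now {D,E,F,G,H}
The 3rd edge added is D F.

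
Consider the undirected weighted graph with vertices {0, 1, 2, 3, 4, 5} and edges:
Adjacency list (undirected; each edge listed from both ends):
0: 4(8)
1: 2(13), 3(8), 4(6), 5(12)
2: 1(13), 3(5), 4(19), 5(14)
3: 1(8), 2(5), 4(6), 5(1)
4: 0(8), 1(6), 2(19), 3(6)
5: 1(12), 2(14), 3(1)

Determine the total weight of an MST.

Prim's algorithm from 2:
Step 1: cheapest edge leaving the tree is 2-3 (5); add 3.
Step 2: cheapest edge leaving the tree is 3-5 (1); add 5.
Step 3: cheapest edge leaving the tree is 3-4 (6); add 4.
Step 4: cheapest edge leaving the tree is 1-4 (6); add 1.
Step 5: cheapest edge leaving the tree is 0-4 (8); add 0.
MST edges: 2-3, 3-5, 3-4, 1-4, 0-4; total weight 5+1+6+6+8 = 26.

26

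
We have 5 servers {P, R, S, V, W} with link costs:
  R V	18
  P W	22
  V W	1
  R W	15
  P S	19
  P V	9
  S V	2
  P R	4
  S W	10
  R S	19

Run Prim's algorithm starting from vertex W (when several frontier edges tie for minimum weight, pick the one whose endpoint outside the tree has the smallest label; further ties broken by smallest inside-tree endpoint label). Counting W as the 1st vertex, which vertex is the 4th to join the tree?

P

Grow the tree from W using Prim:
Step 1: cheapest edge leaving the tree is V W (1); add V.
Step 2: cheapest edge leaving the tree is S V (2); add S.
Step 3: cheapest edge leaving the tree is P V (9); add P.
Step 4: cheapest edge leaving the tree is P R (4); add R.
Vertex order: W, V, S, P, R. The 4th vertex is P.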